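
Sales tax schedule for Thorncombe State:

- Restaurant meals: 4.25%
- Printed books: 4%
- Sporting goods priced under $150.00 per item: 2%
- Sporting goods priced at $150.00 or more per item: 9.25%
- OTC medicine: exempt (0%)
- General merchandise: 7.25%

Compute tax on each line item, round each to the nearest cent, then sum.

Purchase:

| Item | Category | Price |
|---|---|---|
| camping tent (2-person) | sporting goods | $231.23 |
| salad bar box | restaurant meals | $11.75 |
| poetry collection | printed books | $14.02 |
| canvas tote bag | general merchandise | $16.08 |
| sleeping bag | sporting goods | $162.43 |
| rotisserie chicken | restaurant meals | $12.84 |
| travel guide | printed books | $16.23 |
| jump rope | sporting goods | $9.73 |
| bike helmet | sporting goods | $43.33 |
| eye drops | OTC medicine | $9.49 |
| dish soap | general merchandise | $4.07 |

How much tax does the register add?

$41.20

Camping tent (2-person) $231.23: sporting goods, $150.00 or more → 9.25% → $21.39
Salad bar box $11.75: restaurant meals → 4.25% → $0.50
Poetry collection $14.02: printed books → 4% → $0.56
Canvas tote bag $16.08: general merchandise → 7.25% → $1.17
Sleeping bag $162.43: sporting goods, $150.00 or more → 9.25% → $15.02
Rotisserie chicken $12.84: restaurant meals → 4.25% → $0.55
Travel guide $16.23: printed books → 4% → $0.65
Jump rope $9.73: sporting goods, under $150.00 → 2% → $0.19
Bike helmet $43.33: sporting goods, under $150.00 → 2% → $0.87
Eye drops $9.49: OTC medicine → 0% → $0.00
Dish soap $4.07: general merchandise → 7.25% → $0.30
Total tax = $21.39 + $0.50 + $0.56 + $1.17 + $15.02 + $0.55 + $0.65 + $0.19 + $0.87 + $0.30 = $41.20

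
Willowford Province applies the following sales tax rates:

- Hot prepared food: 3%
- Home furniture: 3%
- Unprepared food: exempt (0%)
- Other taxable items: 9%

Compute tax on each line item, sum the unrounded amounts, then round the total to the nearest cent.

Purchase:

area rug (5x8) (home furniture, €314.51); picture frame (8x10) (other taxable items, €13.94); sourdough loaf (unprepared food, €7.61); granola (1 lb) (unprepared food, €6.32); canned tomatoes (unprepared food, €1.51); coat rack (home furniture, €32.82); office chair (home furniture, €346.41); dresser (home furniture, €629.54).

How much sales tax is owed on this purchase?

€40.95

Area rug (5x8) €314.51: home furniture → 3% → €9.4353
Picture frame (8x10) €13.94: other taxable items → 9% → €1.2546
Sourdough loaf €7.61: unprepared food → 0% → €0.00
Granola (1 lb) €6.32: unprepared food → 0% → €0.00
Canned tomatoes €1.51: unprepared food → 0% → €0.00
Coat rack €32.82: home furniture → 3% → €0.9846
Office chair €346.41: home furniture → 3% → €10.3923
Dresser €629.54: home furniture → 3% → €18.8862
Unrounded tax sum = €40.953 → €40.95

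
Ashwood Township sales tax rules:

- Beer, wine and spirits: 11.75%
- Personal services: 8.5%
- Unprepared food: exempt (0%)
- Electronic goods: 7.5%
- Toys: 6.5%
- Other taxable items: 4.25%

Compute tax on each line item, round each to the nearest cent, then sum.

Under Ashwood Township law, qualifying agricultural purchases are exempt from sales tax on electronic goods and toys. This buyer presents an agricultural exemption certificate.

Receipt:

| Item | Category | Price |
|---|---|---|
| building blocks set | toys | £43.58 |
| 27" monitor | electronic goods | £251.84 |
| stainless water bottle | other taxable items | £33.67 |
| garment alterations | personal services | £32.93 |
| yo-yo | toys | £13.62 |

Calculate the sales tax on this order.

£4.23

Building blocks set £43.58: toys, buyer-exempt → 0% → £0.00
27" monitor £251.84: electronic goods, buyer-exempt → 0% → £0.00
Stainless water bottle £33.67: other taxable items → 4.25% → £1.43
Garment alterations £32.93: personal services → 8.5% → £2.80
Yo-yo £13.62: toys, buyer-exempt → 0% → £0.00
Total tax = £1.43 + £2.80 = £4.23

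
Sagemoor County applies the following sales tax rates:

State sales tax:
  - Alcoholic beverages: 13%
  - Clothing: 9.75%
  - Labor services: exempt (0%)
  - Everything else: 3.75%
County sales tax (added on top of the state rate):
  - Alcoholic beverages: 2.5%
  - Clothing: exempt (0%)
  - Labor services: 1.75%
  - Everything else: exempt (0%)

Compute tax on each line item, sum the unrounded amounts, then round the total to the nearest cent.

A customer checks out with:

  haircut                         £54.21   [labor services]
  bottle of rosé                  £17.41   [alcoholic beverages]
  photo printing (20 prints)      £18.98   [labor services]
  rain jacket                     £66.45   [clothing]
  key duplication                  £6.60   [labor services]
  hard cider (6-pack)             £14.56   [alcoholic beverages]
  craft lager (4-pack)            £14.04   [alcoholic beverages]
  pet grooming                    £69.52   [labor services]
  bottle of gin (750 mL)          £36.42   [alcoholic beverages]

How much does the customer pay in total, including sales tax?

Haircut £54.21: labor services → 0% + 1.75% county = 1.75% → £0.948675
Bottle of rosé £17.41: alcoholic beverages → 13% + 2.5% county = 15.5% → £2.69855
Photo printing (20 prints) £18.98: labor services → 0% + 1.75% county = 1.75% → £0.33215
Rain jacket £66.45: clothing → 9.75% + 0% county = 9.75% → £6.478875
Key duplication £6.60: labor services → 0% + 1.75% county = 1.75% → £0.1155
Hard cider (6-pack) £14.56: alcoholic beverages → 13% + 2.5% county = 15.5% → £2.2568
Craft lager (4-pack) £14.04: alcoholic beverages → 13% + 2.5% county = 15.5% → £2.1762
Pet grooming £69.52: labor services → 0% + 1.75% county = 1.75% → £1.2166
Bottle of gin (750 mL) £36.42: alcoholic beverages → 13% + 2.5% county = 15.5% → £5.6451
Subtotal = £298.19; unrounded tax = £21.86845 → £21.87; total due = £320.06

£320.06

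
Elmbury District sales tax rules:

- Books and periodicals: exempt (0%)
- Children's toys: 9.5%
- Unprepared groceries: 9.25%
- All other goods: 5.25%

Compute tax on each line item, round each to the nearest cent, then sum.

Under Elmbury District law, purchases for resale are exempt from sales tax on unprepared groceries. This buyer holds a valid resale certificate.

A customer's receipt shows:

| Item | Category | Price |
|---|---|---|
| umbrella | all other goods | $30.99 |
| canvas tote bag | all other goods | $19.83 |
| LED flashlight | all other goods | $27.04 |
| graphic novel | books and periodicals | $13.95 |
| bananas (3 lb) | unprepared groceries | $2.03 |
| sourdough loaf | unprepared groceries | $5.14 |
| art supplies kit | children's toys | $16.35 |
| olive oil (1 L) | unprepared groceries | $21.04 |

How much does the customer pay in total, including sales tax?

Umbrella $30.99: all other goods → 5.25% → $1.63
Canvas tote bag $19.83: all other goods → 5.25% → $1.04
LED flashlight $27.04: all other goods → 5.25% → $1.42
Graphic novel $13.95: books and periodicals → 0% → $0.00
Bananas (3 lb) $2.03: unprepared groceries, buyer-exempt → 0% → $0.00
Sourdough loaf $5.14: unprepared groceries, buyer-exempt → 0% → $0.00
Art supplies kit $16.35: children's toys → 9.5% → $1.55
Olive oil (1 L) $21.04: unprepared groceries, buyer-exempt → 0% → $0.00
Subtotal = $136.37; tax = $5.64; total due = $142.01

$142.01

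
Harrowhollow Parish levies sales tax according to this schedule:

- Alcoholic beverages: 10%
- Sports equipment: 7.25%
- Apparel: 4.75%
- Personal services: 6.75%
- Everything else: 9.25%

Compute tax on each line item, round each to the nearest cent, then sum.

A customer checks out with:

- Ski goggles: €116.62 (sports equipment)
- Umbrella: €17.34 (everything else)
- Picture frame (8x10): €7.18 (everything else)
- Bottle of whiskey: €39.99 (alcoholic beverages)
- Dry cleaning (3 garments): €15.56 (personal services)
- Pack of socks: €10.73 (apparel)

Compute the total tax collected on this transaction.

Ski goggles €116.62: sports equipment → 7.25% → €8.45
Umbrella €17.34: everything else → 9.25% → €1.60
Picture frame (8x10) €7.18: everything else → 9.25% → €0.66
Bottle of whiskey €39.99: alcoholic beverages → 10% → €4.00
Dry cleaning (3 garments) €15.56: personal services → 6.75% → €1.05
Pack of socks €10.73: apparel → 4.75% → €0.51
Total tax = €8.45 + €1.60 + €0.66 + €4.00 + €1.05 + €0.51 = €16.27

€16.27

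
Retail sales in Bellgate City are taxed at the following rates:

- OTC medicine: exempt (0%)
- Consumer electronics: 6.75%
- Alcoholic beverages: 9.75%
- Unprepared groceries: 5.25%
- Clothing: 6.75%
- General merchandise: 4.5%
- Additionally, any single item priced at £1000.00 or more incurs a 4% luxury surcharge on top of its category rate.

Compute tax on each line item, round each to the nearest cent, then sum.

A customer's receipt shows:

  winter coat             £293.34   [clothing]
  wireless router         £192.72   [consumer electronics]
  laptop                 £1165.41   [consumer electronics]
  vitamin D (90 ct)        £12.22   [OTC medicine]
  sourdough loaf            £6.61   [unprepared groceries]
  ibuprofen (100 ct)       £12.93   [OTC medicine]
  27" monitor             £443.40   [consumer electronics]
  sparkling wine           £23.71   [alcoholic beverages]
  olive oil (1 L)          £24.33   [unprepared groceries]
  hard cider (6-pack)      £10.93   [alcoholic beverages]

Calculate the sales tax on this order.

£193.03

Winter coat £293.34: clothing → 6.75% → £19.80
Wireless router £192.72: consumer electronics → 6.75% → £13.01
Laptop £1165.41: consumer electronics → 6.75% + 4% surcharge = 10.75% → £125.28
Vitamin D (90 ct) £12.22: OTC medicine → 0% → £0.00
Sourdough loaf £6.61: unprepared groceries → 5.25% → £0.35
Ibuprofen (100 ct) £12.93: OTC medicine → 0% → £0.00
27" monitor £443.40: consumer electronics → 6.75% → £29.93
Sparkling wine £23.71: alcoholic beverages → 9.75% → £2.31
Olive oil (1 L) £24.33: unprepared groceries → 5.25% → £1.28
Hard cider (6-pack) £10.93: alcoholic beverages → 9.75% → £1.07
Total tax = £19.80 + £13.01 + £125.28 + £0.35 + £29.93 + £2.31 + £1.28 + £1.07 = £193.03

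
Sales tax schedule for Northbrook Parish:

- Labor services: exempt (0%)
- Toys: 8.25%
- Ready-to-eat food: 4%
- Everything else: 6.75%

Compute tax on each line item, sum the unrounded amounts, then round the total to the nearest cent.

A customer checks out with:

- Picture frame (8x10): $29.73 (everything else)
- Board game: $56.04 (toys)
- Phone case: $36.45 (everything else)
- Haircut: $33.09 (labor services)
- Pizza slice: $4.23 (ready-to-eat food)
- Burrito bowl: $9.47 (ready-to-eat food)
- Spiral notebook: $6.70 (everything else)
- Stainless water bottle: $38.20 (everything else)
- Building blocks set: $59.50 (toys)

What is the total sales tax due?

Picture frame (8x10) $29.73: everything else → 6.75% → $2.006775
Board game $56.04: toys → 8.25% → $4.6233
Phone case $36.45: everything else → 6.75% → $2.460375
Haircut $33.09: labor services → 0% → $0.00
Pizza slice $4.23: ready-to-eat food → 4% → $0.1692
Burrito bowl $9.47: ready-to-eat food → 4% → $0.3788
Spiral notebook $6.70: everything else → 6.75% → $0.45225
Stainless water bottle $38.20: everything else → 6.75% → $2.5785
Building blocks set $59.50: toys → 8.25% → $4.90875
Unrounded tax sum = $17.57795 → $17.58

$17.58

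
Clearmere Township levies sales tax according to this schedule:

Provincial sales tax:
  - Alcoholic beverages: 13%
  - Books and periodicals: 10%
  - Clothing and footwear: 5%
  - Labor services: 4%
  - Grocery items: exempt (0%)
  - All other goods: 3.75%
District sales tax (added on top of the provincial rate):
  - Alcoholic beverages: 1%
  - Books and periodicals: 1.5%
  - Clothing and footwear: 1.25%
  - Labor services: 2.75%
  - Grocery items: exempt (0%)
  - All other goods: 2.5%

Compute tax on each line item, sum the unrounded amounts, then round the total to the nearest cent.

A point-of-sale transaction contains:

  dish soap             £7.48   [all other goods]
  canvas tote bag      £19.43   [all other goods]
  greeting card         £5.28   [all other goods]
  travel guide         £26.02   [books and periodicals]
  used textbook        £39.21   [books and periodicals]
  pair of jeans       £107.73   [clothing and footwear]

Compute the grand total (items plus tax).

£221.40

Dish soap £7.48: all other goods → 3.75% + 2.5% district = 6.25% → £0.4675
Canvas tote bag £19.43: all other goods → 3.75% + 2.5% district = 6.25% → £1.214375
Greeting card £5.28: all other goods → 3.75% + 2.5% district = 6.25% → £0.33
Travel guide £26.02: books and periodicals → 10% + 1.5% district = 11.5% → £2.9923
Used textbook £39.21: books and periodicals → 10% + 1.5% district = 11.5% → £4.50915
Pair of jeans £107.73: clothing and footwear → 5% + 1.25% district = 6.25% → £6.733125
Subtotal = £205.15; unrounded tax = £16.24645 → £16.25; total due = £221.40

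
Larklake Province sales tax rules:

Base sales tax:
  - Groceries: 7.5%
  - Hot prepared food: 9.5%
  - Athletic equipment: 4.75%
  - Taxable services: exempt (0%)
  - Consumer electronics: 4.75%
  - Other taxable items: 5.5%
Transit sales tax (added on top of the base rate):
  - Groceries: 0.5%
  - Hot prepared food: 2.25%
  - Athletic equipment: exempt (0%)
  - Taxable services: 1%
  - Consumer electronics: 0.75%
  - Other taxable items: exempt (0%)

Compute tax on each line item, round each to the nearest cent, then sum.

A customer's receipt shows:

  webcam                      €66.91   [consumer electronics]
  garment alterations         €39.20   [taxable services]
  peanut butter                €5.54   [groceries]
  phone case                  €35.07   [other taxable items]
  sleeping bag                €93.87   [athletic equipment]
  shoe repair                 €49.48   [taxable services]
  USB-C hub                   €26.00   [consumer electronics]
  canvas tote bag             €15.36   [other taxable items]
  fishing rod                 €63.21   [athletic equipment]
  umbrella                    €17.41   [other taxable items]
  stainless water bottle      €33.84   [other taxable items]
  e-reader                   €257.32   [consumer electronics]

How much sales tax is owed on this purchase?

Webcam €66.91: consumer electronics → 4.75% + 0.75% transit = 5.5% → €3.68
Garment alterations €39.20: taxable services → 0% + 1% transit = 1% → €0.39
Peanut butter €5.54: groceries → 7.5% + 0.5% transit = 8% → €0.44
Phone case €35.07: other taxable items → 5.5% + 0% transit = 5.5% → €1.93
Sleeping bag €93.87: athletic equipment → 4.75% + 0% transit = 4.75% → €4.46
Shoe repair €49.48: taxable services → 0% + 1% transit = 1% → €0.49
USB-C hub €26.00: consumer electronics → 4.75% + 0.75% transit = 5.5% → €1.43
Canvas tote bag €15.36: other taxable items → 5.5% + 0% transit = 5.5% → €0.84
Fishing rod €63.21: athletic equipment → 4.75% + 0% transit = 4.75% → €3.00
Umbrella €17.41: other taxable items → 5.5% + 0% transit = 5.5% → €0.96
Stainless water bottle €33.84: other taxable items → 5.5% + 0% transit = 5.5% → €1.86
E-reader €257.32: consumer electronics → 4.75% + 0.75% transit = 5.5% → €14.15
Total tax = €3.68 + €0.39 + €0.44 + €1.93 + €4.46 + €0.49 + €1.43 + €0.84 + €3.00 + €0.96 + €1.86 + €14.15 = €33.63

€33.63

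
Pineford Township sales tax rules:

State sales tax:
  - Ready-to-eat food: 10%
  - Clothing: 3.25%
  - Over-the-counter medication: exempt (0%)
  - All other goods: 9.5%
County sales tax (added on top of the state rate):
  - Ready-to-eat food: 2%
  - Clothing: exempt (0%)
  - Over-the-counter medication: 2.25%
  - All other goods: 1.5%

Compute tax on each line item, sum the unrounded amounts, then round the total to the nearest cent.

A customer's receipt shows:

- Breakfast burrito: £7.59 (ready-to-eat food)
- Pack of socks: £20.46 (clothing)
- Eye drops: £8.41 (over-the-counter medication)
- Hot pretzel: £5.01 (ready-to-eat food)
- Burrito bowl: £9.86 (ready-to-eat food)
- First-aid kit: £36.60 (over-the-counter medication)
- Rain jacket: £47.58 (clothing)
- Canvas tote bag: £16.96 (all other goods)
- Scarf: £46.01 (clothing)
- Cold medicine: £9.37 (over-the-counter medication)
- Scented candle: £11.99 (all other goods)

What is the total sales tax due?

Breakfast burrito £7.59: ready-to-eat food → 10% + 2% county = 12% → £0.9108
Pack of socks £20.46: clothing → 3.25% + 0% county = 3.25% → £0.66495
Eye drops £8.41: over-the-counter medication → 0% + 2.25% county = 2.25% → £0.189225
Hot pretzel £5.01: ready-to-eat food → 10% + 2% county = 12% → £0.6012
Burrito bowl £9.86: ready-to-eat food → 10% + 2% county = 12% → £1.1832
First-aid kit £36.60: over-the-counter medication → 0% + 2.25% county = 2.25% → £0.8235
Rain jacket £47.58: clothing → 3.25% + 0% county = 3.25% → £1.54635
Canvas tote bag £16.96: all other goods → 9.5% + 1.5% county = 11% → £1.8656
Scarf £46.01: clothing → 3.25% + 0% county = 3.25% → £1.495325
Cold medicine £9.37: over-the-counter medication → 0% + 2.25% county = 2.25% → £0.210825
Scented candle £11.99: all other goods → 9.5% + 1.5% county = 11% → £1.3189
Unrounded tax sum = £10.809875 → £10.81

£10.81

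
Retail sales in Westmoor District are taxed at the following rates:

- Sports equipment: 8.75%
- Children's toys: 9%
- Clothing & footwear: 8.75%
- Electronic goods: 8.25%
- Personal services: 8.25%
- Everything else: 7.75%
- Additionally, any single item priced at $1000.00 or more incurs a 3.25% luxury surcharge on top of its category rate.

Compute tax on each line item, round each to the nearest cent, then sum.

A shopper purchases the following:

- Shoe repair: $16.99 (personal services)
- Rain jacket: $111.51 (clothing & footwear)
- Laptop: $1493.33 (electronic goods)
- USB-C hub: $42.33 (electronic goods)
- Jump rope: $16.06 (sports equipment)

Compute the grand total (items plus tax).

Shoe repair $16.99: personal services → 8.25% → $1.40
Rain jacket $111.51: clothing & footwear → 8.75% → $9.76
Laptop $1493.33: electronic goods → 8.25% + 3.25% surcharge = 11.5% → $171.73
USB-C hub $42.33: electronic goods → 8.25% → $3.49
Jump rope $16.06: sports equipment → 8.75% → $1.41
Subtotal = $1680.22; tax = $187.79; total due = $1868.01

$1868.01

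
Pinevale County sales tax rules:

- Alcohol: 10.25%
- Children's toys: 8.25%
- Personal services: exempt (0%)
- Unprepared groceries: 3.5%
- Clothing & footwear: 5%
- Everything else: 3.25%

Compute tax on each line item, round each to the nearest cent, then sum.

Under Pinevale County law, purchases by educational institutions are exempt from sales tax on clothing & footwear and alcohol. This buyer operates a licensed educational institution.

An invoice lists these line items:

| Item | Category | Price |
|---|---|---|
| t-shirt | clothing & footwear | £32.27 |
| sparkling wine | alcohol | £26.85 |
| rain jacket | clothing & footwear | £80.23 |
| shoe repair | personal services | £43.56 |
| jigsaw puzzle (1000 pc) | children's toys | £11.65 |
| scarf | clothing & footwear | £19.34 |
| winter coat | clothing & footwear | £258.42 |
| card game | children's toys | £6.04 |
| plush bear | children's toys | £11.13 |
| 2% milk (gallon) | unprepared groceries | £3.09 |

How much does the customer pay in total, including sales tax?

£495.07

T-shirt £32.27: clothing & footwear, buyer-exempt → 0% → £0.00
Sparkling wine £26.85: alcohol, buyer-exempt → 0% → £0.00
Rain jacket £80.23: clothing & footwear, buyer-exempt → 0% → £0.00
Shoe repair £43.56: personal services → 0% → £0.00
Jigsaw puzzle (1000 pc) £11.65: children's toys → 8.25% → £0.96
Scarf £19.34: clothing & footwear, buyer-exempt → 0% → £0.00
Winter coat £258.42: clothing & footwear, buyer-exempt → 0% → £0.00
Card game £6.04: children's toys → 8.25% → £0.50
Plush bear £11.13: children's toys → 8.25% → £0.92
2% milk (gallon) £3.09: unprepared groceries → 3.5% → £0.11
Subtotal = £492.58; tax = £2.49; total due = £495.07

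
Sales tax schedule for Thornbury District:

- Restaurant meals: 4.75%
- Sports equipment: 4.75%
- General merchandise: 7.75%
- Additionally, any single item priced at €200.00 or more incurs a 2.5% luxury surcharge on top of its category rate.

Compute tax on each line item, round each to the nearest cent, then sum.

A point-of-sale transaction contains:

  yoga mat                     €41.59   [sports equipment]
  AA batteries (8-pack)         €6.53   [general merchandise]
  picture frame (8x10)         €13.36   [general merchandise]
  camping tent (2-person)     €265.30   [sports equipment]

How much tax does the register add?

€22.76

Yoga mat €41.59: sports equipment → 4.75% → €1.98
AA batteries (8-pack) €6.53: general merchandise → 7.75% → €0.51
Picture frame (8x10) €13.36: general merchandise → 7.75% → €1.04
Camping tent (2-person) €265.30: sports equipment → 4.75% + 2.5% surcharge = 7.25% → €19.23
Total tax = €1.98 + €0.51 + €1.04 + €19.23 = €22.76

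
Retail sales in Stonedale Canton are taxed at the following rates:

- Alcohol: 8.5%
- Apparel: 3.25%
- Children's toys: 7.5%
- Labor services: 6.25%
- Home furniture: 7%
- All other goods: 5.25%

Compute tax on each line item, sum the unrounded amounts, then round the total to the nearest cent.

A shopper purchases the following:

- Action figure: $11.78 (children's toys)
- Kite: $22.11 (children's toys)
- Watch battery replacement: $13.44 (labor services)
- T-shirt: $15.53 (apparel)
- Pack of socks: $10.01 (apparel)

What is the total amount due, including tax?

$77.08

Action figure $11.78: children's toys → 7.5% → $0.8835
Kite $22.11: children's toys → 7.5% → $1.65825
Watch battery replacement $13.44: labor services → 6.25% → $0.84
T-shirt $15.53: apparel → 3.25% → $0.504725
Pack of socks $10.01: apparel → 3.25% → $0.325325
Subtotal = $72.87; unrounded tax = $4.2118 → $4.21; total due = $77.08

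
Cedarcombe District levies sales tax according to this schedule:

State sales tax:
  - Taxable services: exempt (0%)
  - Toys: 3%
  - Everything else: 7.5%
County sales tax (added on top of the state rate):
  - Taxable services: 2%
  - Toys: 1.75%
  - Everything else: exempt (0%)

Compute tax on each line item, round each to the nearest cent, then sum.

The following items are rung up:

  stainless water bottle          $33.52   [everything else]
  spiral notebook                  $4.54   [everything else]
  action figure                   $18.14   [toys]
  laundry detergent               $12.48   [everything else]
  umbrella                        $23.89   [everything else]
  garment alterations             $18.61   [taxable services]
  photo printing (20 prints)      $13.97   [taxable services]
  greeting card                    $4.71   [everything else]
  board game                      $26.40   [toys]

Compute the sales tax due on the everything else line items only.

Stainless water bottle $33.52: everything else → 7.5% + 0% county = 7.5% → $2.51
Spiral notebook $4.54: everything else → 7.5% + 0% county = 7.5% → $0.34
Laundry detergent $12.48: everything else → 7.5% + 0% county = 7.5% → $0.94
Umbrella $23.89: everything else → 7.5% + 0% county = 7.5% → $1.79
Greeting card $4.71: everything else → 7.5% + 0% county = 7.5% → $0.35
Tax on everything else = $2.51 + $0.34 + $0.94 + $1.79 + $0.35 = $5.93

$5.93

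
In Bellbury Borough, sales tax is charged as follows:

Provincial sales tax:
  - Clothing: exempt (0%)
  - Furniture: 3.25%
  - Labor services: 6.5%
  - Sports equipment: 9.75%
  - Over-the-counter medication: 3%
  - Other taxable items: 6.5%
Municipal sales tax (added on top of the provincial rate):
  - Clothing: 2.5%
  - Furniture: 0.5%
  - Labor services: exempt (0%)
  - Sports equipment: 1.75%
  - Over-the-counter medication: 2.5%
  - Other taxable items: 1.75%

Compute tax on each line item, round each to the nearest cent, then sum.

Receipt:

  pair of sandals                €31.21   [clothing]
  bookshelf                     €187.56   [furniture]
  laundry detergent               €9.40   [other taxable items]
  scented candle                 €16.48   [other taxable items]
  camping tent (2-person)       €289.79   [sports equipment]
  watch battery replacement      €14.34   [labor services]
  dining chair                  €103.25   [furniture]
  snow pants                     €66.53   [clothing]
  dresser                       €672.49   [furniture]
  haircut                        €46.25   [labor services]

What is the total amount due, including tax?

Pair of sandals €31.21: clothing → 0% + 2.5% municipal = 2.5% → €0.78
Bookshelf €187.56: furniture → 3.25% + 0.5% municipal = 3.75% → €7.03
Laundry detergent €9.40: other taxable items → 6.5% + 1.75% municipal = 8.25% → €0.78
Scented candle €16.48: other taxable items → 6.5% + 1.75% municipal = 8.25% → €1.36
Camping tent (2-person) €289.79: sports equipment → 9.75% + 1.75% municipal = 11.5% → €33.33
Watch battery replacement €14.34: labor services → 6.5% + 0% municipal = 6.5% → €0.93
Dining chair €103.25: furniture → 3.25% + 0.5% municipal = 3.75% → €3.87
Snow pants €66.53: clothing → 0% + 2.5% municipal = 2.5% → €1.66
Dresser €672.49: furniture → 3.25% + 0.5% municipal = 3.75% → €25.22
Haircut €46.25: labor services → 6.5% + 0% municipal = 6.5% → €3.01
Subtotal = €1437.30; tax = €77.97; total due = €1515.27

€1515.27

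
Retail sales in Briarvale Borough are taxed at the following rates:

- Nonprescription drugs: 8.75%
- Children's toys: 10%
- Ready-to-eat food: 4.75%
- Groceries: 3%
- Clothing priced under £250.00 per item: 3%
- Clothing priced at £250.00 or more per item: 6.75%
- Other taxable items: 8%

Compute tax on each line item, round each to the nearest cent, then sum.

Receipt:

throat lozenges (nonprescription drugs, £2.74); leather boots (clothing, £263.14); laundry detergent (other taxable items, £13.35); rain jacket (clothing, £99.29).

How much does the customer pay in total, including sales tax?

Throat lozenges £2.74: nonprescription drugs → 8.75% → £0.24
Leather boots £263.14: clothing, £250.00 or more → 6.75% → £17.76
Laundry detergent £13.35: other taxable items → 8% → £1.07
Rain jacket £99.29: clothing, under £250.00 → 3% → £2.98
Subtotal = £378.52; tax = £22.05; total due = £400.57

£400.57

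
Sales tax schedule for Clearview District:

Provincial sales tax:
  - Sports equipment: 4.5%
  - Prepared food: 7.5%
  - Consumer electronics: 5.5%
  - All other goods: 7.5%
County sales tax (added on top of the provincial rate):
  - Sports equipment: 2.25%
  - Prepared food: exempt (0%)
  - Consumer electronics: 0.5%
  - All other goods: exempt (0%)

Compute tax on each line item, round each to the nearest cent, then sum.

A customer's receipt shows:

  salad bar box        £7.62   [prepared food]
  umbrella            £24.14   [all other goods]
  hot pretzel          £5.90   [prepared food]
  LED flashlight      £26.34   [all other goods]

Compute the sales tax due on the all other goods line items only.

Umbrella £24.14: all other goods → 7.5% + 0% county = 7.5% → £1.81
LED flashlight £26.34: all other goods → 7.5% + 0% county = 7.5% → £1.98
Tax on all other goods = £1.81 + £1.98 = £3.79

£3.79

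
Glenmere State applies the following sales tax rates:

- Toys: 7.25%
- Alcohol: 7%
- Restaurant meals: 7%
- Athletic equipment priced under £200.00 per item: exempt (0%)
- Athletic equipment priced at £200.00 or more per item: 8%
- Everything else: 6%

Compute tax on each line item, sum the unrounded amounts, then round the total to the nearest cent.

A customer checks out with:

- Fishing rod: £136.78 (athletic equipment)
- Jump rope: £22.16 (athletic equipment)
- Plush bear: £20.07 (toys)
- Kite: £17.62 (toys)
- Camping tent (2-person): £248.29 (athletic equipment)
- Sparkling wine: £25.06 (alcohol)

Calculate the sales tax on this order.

Fishing rod £136.78: athletic equipment, under £200.00 → 0% → £0.00
Jump rope £22.16: athletic equipment, under £200.00 → 0% → £0.00
Plush bear £20.07: toys → 7.25% → £1.455075
Kite £17.62: toys → 7.25% → £1.27745
Camping tent (2-person) £248.29: athletic equipment, £200.00 or more → 8% → £19.8632
Sparkling wine £25.06: alcohol → 7% → £1.7542
Unrounded tax sum = £24.349925 → £24.35

£24.35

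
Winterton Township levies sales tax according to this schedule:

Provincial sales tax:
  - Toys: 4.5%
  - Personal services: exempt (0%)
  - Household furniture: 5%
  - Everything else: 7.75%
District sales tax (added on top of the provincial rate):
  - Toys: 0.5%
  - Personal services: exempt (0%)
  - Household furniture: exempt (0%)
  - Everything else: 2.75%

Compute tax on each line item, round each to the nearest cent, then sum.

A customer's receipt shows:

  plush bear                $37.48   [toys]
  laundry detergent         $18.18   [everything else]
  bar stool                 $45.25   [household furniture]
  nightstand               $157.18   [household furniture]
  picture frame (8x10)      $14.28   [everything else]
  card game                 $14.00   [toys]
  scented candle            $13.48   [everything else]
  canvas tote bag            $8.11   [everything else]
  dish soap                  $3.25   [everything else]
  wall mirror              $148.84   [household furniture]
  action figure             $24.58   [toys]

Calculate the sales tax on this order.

Plush bear $37.48: toys → 4.5% + 0.5% district = 5% → $1.87
Laundry detergent $18.18: everything else → 7.75% + 2.75% district = 10.5% → $1.91
Bar stool $45.25: household furniture → 5% + 0% district = 5% → $2.26
Nightstand $157.18: household furniture → 5% + 0% district = 5% → $7.86
Picture frame (8x10) $14.28: everything else → 7.75% + 2.75% district = 10.5% → $1.50
Card game $14.00: toys → 4.5% + 0.5% district = 5% → $0.70
Scented candle $13.48: everything else → 7.75% + 2.75% district = 10.5% → $1.42
Canvas tote bag $8.11: everything else → 7.75% + 2.75% district = 10.5% → $0.85
Dish soap $3.25: everything else → 7.75% + 2.75% district = 10.5% → $0.34
Wall mirror $148.84: household furniture → 5% + 0% district = 5% → $7.44
Action figure $24.58: toys → 4.5% + 0.5% district = 5% → $1.23
Total tax = $1.87 + $1.91 + $2.26 + $7.86 + $1.50 + $0.70 + $1.42 + $0.85 + $0.34 + $7.44 + $1.23 = $27.38

$27.38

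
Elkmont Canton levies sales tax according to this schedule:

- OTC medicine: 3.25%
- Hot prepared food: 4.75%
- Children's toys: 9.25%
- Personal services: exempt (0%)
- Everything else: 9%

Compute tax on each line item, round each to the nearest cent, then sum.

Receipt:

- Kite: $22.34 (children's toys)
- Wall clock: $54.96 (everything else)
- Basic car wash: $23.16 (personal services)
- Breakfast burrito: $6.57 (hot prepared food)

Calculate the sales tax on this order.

Kite $22.34: children's toys → 9.25% → $2.07
Wall clock $54.96: everything else → 9% → $4.95
Basic car wash $23.16: personal services → 0% → $0.00
Breakfast burrito $6.57: hot prepared food → 4.75% → $0.31
Total tax = $2.07 + $4.95 + $0.31 = $7.33

$7.33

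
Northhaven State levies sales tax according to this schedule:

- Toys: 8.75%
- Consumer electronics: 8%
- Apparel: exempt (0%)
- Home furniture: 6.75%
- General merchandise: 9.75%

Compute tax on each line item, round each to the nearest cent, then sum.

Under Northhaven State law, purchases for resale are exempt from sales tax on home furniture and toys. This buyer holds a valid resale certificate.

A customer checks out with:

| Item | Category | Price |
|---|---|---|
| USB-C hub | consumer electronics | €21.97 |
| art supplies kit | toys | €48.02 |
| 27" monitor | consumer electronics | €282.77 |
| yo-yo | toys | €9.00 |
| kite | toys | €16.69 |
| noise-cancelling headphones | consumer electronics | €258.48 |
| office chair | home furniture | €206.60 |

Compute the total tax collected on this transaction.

€45.06

USB-C hub €21.97: consumer electronics → 8% → €1.76
Art supplies kit €48.02: toys, buyer-exempt → 0% → €0.00
27" monitor €282.77: consumer electronics → 8% → €22.62
Yo-yo €9.00: toys, buyer-exempt → 0% → €0.00
Kite €16.69: toys, buyer-exempt → 0% → €0.00
Noise-cancelling headphones €258.48: consumer electronics → 8% → €20.68
Office chair €206.60: home furniture, buyer-exempt → 0% → €0.00
Total tax = €1.76 + €22.62 + €20.68 = €45.06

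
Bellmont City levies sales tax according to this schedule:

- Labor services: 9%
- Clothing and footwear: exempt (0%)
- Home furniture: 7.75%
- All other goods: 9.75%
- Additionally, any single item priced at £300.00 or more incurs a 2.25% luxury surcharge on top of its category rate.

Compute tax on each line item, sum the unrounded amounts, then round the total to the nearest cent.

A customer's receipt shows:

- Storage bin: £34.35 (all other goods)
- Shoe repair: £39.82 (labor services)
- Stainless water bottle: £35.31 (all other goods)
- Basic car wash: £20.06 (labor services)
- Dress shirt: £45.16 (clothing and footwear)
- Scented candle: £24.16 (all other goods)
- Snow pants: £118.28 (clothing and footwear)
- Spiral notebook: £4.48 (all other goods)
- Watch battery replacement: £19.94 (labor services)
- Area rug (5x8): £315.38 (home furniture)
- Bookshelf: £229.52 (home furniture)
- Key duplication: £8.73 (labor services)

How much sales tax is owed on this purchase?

£66.88

Storage bin £34.35: all other goods → 9.75% → £3.349125
Shoe repair £39.82: labor services → 9% → £3.5838
Stainless water bottle £35.31: all other goods → 9.75% → £3.442725
Basic car wash £20.06: labor services → 9% → £1.8054
Dress shirt £45.16: clothing and footwear → 0% → £0.00
Scented candle £24.16: all other goods → 9.75% → £2.3556
Snow pants £118.28: clothing and footwear → 0% → £0.00
Spiral notebook £4.48: all other goods → 9.75% → £0.4368
Watch battery replacement £19.94: labor services → 9% → £1.7946
Area rug (5x8) £315.38: home furniture → 7.75% + 2.25% surcharge = 10% → £31.538
Bookshelf £229.52: home furniture → 7.75% → £17.7878
Key duplication £8.73: labor services → 9% → £0.7857
Unrounded tax sum = £66.87955 → £66.88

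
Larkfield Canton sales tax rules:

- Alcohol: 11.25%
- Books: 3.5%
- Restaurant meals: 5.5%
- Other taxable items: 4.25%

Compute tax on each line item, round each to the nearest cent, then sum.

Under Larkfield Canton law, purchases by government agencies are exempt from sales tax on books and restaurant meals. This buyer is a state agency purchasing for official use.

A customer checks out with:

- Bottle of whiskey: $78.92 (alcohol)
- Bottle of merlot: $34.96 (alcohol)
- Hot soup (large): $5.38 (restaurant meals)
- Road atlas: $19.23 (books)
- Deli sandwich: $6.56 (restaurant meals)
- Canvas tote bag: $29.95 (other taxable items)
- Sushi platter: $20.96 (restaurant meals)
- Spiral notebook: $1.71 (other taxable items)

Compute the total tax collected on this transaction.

Bottle of whiskey $78.92: alcohol → 11.25% → $8.88
Bottle of merlot $34.96: alcohol → 11.25% → $3.93
Hot soup (large) $5.38: restaurant meals, buyer-exempt → 0% → $0.00
Road atlas $19.23: books, buyer-exempt → 0% → $0.00
Deli sandwich $6.56: restaurant meals, buyer-exempt → 0% → $0.00
Canvas tote bag $29.95: other taxable items → 4.25% → $1.27
Sushi platter $20.96: restaurant meals, buyer-exempt → 0% → $0.00
Spiral notebook $1.71: other taxable items → 4.25% → $0.07
Total tax = $8.88 + $3.93 + $1.27 + $0.07 = $14.15

$14.15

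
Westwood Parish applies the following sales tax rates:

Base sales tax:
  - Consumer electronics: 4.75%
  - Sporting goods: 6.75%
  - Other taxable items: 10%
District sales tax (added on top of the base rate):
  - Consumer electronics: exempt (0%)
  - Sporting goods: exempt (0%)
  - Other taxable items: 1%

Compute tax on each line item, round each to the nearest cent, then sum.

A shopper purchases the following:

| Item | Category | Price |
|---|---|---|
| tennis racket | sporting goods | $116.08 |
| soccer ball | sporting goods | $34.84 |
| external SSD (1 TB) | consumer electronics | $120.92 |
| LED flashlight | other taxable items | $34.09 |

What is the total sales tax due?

$19.68

Tennis racket $116.08: sporting goods → 6.75% + 0% district = 6.75% → $7.84
Soccer ball $34.84: sporting goods → 6.75% + 0% district = 6.75% → $2.35
External SSD (1 TB) $120.92: consumer electronics → 4.75% + 0% district = 4.75% → $5.74
LED flashlight $34.09: other taxable items → 10% + 1% district = 11% → $3.75
Total tax = $7.84 + $2.35 + $5.74 + $3.75 = $19.68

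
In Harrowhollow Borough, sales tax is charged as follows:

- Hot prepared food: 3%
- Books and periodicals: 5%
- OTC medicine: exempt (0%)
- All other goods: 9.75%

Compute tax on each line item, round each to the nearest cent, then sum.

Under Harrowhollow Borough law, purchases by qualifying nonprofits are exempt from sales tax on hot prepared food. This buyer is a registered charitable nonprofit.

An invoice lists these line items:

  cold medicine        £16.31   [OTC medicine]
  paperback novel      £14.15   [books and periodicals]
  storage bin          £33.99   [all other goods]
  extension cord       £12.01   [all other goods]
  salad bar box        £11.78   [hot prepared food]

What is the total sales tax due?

£5.19

Cold medicine £16.31: OTC medicine → 0% → £0.00
Paperback novel £14.15: books and periodicals → 5% → £0.71
Storage bin £33.99: all other goods → 9.75% → £3.31
Extension cord £12.01: all other goods → 9.75% → £1.17
Salad bar box £11.78: hot prepared food, buyer-exempt → 0% → £0.00
Total tax = £0.71 + £3.31 + £1.17 = £5.19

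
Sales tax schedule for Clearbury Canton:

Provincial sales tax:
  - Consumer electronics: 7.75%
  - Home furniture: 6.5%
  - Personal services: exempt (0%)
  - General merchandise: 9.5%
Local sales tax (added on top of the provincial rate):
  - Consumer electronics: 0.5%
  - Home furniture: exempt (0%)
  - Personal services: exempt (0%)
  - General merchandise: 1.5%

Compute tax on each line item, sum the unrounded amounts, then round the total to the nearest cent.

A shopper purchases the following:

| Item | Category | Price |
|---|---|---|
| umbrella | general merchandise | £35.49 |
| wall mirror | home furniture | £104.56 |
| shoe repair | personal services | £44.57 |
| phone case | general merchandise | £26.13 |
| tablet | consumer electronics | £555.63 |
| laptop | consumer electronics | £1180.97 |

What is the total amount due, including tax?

Umbrella £35.49: general merchandise → 9.5% + 1.5% local = 11% → £3.9039
Wall mirror £104.56: home furniture → 6.5% + 0% local = 6.5% → £6.7964
Shoe repair £44.57: personal services → 0% + 0% local = 0% → £0.00
Phone case £26.13: general merchandise → 9.5% + 1.5% local = 11% → £2.8743
Tablet £555.63: consumer electronics → 7.75% + 0.5% local = 8.25% → £45.839475
Laptop £1180.97: consumer electronics → 7.75% + 0.5% local = 8.25% → £97.430025
Subtotal = £1947.35; unrounded tax = £156.8441 → £156.84; total due = £2104.19

£2104.19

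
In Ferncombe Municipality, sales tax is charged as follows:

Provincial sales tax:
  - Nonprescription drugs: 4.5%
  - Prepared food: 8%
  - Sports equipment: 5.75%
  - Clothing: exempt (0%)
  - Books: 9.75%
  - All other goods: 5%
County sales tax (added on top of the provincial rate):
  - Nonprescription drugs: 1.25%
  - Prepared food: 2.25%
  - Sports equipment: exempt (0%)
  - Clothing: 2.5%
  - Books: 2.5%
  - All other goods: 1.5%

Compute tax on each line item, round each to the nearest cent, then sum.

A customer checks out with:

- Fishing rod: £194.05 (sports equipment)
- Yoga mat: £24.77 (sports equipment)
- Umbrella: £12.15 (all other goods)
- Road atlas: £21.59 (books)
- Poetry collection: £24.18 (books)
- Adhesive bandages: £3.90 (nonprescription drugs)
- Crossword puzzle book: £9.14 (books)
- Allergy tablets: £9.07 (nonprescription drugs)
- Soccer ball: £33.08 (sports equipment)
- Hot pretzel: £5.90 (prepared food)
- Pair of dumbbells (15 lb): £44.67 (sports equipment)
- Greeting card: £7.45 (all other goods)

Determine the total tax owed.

Fishing rod £194.05: sports equipment → 5.75% + 0% county = 5.75% → £11.16
Yoga mat £24.77: sports equipment → 5.75% + 0% county = 5.75% → £1.42
Umbrella £12.15: all other goods → 5% + 1.5% county = 6.5% → £0.79
Road atlas £21.59: books → 9.75% + 2.5% county = 12.25% → £2.64
Poetry collection £24.18: books → 9.75% + 2.5% county = 12.25% → £2.96
Adhesive bandages £3.90: nonprescription drugs → 4.5% + 1.25% county = 5.75% → £0.22
Crossword puzzle book £9.14: books → 9.75% + 2.5% county = 12.25% → £1.12
Allergy tablets £9.07: nonprescription drugs → 4.5% + 1.25% county = 5.75% → £0.52
Soccer ball £33.08: sports equipment → 5.75% + 0% county = 5.75% → £1.90
Hot pretzel £5.90: prepared food → 8% + 2.25% county = 10.25% → £0.60
Pair of dumbbells (15 lb) £44.67: sports equipment → 5.75% + 0% county = 5.75% → £2.57
Greeting card £7.45: all other goods → 5% + 1.5% county = 6.5% → £0.48
Total tax = £11.16 + £1.42 + £0.79 + £2.64 + £2.96 + £0.22 + £1.12 + £0.52 + £1.90 + £0.60 + £2.57 + £0.48 = £26.38

£26.38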